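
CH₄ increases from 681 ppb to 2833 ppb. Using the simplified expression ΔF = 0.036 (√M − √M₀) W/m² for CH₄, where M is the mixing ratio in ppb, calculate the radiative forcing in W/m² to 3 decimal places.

ΔF = 0.977 W/m²

CH₄: 0.036 × (√2833 − √681) = 0.036 × (53.2259 − 26.0960) = 0.036 × 27.1299 = 0.9767 W/m².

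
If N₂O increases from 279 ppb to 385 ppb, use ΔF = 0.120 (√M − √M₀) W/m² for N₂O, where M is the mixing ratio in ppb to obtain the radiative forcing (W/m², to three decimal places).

ΔF = 0.350 W/m²

N₂O: 0.120 × (√385 − √279) = 0.120 × (19.6214 − 16.7033) = 0.120 × 2.9181 = 0.3502 W/m².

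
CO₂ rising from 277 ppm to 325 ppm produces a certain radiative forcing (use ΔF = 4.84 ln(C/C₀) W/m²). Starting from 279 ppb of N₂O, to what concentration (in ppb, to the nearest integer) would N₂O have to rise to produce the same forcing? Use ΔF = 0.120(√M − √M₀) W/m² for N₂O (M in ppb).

M ≈ 536 ppb

CO₂ forcing: 4.84 × ln(325/277) = 4.84 × 0.159808 = 0.77347 W/m².
Set 0.120(√M − √279) = 0.77347: √M = 0.77347/0.120 + √279 = 6.4456 + 16.7033 = 23.1489.
M = (23.1489)² = 535.87 ppb.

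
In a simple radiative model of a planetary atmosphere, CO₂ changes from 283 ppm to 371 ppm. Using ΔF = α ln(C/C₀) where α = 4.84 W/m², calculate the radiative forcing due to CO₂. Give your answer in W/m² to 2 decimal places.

CO₂: 4.84 × ln(371/283) = 4.84 × ln(1.31095) = 4.84 × 0.27075 = 1.3104 W/m².

ΔF = 1.31 W/m²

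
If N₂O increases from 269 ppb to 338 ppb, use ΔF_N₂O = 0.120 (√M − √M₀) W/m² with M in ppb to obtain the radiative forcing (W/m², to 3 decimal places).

N₂O: 0.120 × (√338 − √269) = 0.120 × (18.3848 − 16.4012) = 0.120 × 1.9836 = 0.2380 W/m².

ΔF = 0.238 W/m²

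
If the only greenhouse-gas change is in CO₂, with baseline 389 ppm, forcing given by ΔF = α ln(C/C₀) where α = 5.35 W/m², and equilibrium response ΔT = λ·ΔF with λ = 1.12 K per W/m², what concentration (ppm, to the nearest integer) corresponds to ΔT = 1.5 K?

C ≈ 500 ppm

Required forcing: ΔF = ΔT/λ = 1.5/1.12 = 1.3393 W/m².
Then ln(C/389) = ΔF/5.35 = 1.3393/5.35 = 0.25034.
So C = 389 × e^0.25034 = 389 × 1.28446 = 499.65 ppm.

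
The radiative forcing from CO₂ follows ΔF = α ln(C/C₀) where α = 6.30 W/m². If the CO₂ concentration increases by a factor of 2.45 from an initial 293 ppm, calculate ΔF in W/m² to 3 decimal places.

ΔF = 5.645 W/m²

Because the forcing depends only on the ratio C/C₀, the initial concentration does not enter.
ΔF = 6.30 × ln(2.45) = 6.30 × 0.89609 = 5.6454 W/m².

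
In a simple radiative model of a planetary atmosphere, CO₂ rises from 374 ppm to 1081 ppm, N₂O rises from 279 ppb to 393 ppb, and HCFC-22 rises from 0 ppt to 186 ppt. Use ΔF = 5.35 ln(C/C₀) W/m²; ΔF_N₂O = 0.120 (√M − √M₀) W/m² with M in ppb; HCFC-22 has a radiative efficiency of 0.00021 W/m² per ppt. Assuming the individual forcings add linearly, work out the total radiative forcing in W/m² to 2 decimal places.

ΔF = 6.09 W/m²

CO₂: 5.35 × ln(1081/374) = 5.35 × ln(2.89037) = 5.35 × 1.06138 = 5.6784 W/m².
N₂O: 0.120 × (√393 − √279) = 0.120 × (19.8242 − 16.7033) = 0.120 × 3.1209 = 0.3745 W/m².
HCFC-22: ΔF = 0.00021 × (186 − 0) = 0.00021 × 186 = 0.0391 W/m².
Total ΔF = 5.6784 + 0.3745 + 0.0391 = 6.0920 W/m².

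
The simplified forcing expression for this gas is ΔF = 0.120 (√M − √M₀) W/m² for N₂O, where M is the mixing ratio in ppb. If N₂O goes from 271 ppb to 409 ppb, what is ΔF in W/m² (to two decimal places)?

N₂O: 0.120 × (√409 − √271) = 0.120 × (20.2237 − 16.4621) = 0.120 × 3.7616 = 0.4514 W/m².

ΔF = 0.45 W/m²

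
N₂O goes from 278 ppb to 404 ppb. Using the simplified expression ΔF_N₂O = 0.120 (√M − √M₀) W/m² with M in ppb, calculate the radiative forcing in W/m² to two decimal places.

ΔF = 0.41 W/m²

N₂O: 0.120 × (√404 − √278) = 0.120 × (20.0998 − 16.6733) = 0.120 × 3.4265 = 0.4112 W/m².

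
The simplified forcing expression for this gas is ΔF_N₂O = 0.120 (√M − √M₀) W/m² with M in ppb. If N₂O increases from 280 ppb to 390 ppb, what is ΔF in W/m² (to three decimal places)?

ΔF = 0.362 W/m²

N₂O: 0.120 × (√390 − √280) = 0.120 × (19.7484 − 16.7332) = 0.120 × 3.0152 = 0.3618 W/m².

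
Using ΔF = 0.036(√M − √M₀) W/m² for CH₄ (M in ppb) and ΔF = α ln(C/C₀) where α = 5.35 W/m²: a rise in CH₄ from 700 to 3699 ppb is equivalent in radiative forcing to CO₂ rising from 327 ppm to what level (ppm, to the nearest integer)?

CH₄ forcing: 0.036 × (√3699 − √700) = 0.036 × (60.8194 − 26.4575) = 0.036 × 34.3619 = 1.23703 W/m².
Set 5.35 ln(C/327) = 1.23703: ln(C/327) = 1.23703/5.35 = 0.23122, so C = 327 × e^0.23122 = 327 × 1.26014 = 412.07 ppm.

C ≈ 412 ppm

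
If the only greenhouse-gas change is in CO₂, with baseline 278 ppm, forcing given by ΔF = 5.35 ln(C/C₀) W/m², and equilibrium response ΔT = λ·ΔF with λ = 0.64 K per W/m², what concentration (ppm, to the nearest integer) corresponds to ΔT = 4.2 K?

Required forcing: ΔF = ΔT/λ = 4.2/0.64 = 6.5625 W/m².
Then ln(C/278) = ΔF/5.35 = 6.5625/5.35 = 1.22664.
So C = 278 × e^1.22664 = 278 × 3.40975 = 947.91 ppm.

C ≈ 948 ppm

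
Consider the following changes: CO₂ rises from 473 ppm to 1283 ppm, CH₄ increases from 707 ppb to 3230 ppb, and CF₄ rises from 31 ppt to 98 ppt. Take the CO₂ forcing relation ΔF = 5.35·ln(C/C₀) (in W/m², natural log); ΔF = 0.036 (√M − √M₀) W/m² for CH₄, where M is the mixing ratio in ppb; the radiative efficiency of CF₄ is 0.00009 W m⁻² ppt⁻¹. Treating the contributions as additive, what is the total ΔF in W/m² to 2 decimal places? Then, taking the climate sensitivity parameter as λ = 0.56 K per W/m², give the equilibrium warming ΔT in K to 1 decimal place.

ΔF = 6.43 W/m²; ΔT = 3.6 K

CO₂: 5.35 × ln(1283/473) = 5.35 × ln(2.71247) = 5.35 × 0.99786 = 5.3386 W/m².
CH₄: 0.036 × (√3230 − √707) = 0.036 × (56.8331 − 26.5895) = 0.036 × 30.2436 = 1.0888 W/m².
CF₄: ΔF = 0.00009 × (98 − 31) = 0.00009 × 67 = 0.0060 W/m².
Total ΔF = 5.3386 + 1.0888 + 0.0060 = 6.4334 W/m².
ΔT = λ ΔF = 0.56 × 6.43 = 3.6008 K.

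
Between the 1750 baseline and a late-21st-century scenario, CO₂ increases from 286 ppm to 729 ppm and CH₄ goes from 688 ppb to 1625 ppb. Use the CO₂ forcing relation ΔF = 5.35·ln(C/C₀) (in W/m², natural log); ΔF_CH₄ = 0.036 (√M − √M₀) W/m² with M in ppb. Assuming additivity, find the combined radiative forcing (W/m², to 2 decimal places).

ΔF = 5.51 W/m²

CO₂: 5.35 × ln(729/286) = 5.35 × ln(2.54895) = 5.35 × 0.93568 = 5.0059 W/m².
CH₄: 0.036 × (√1625 − √688) = 0.036 × (40.3113 − 26.2298) = 0.036 × 14.0815 = 0.5069 W/m².
Total ΔF = 5.0059 + 0.5069 = 5.5128 W/m².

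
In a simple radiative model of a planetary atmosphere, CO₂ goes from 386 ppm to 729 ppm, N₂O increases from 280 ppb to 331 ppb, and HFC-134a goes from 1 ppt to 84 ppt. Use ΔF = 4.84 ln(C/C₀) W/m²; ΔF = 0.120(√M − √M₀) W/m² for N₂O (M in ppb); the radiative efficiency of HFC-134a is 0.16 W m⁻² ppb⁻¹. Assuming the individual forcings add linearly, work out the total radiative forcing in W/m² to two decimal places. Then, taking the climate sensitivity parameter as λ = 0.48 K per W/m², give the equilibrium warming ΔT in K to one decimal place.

ΔF = 3.27 W/m²; ΔT = 1.6 K

CO₂: 4.84 × ln(729/386) = 4.84 × ln(1.88860) = 4.84 × 0.63584 = 3.0775 W/m².
N₂O: 0.120 × (√331 − √280) = 0.120 × (18.1934 − 16.7332) = 0.120 × 1.4602 = 0.1752 W/m².
HFC-134a: Δ = 84 − 1 = 83 ppt = 0.083 ppb; ΔF = 0.16 × 0.083 = 0.0133 W/m².
Total ΔF = 3.0775 + 0.1752 + 0.0133 = 3.2660 W/m².
ΔT = λ ΔF = 0.48 × 3.27 = 1.5696 K.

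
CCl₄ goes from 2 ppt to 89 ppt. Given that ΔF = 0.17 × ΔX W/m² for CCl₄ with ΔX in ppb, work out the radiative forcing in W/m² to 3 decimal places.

ΔF = 0.015 W/m²

CCl₄: Δ = 89 − 2 = 87 ppt = 0.087 ppb; ΔF = 0.17 × 0.087 = 0.0148 W/m².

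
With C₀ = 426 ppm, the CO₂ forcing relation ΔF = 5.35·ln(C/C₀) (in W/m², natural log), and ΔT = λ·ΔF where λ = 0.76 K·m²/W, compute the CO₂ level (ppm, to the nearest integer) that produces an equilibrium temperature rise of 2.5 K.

C ≈ 788 ppm

Required forcing: ΔF = ΔT/λ = 2.5/0.76 = 3.2895 W/m².
Then ln(C/426) = ΔF/5.35 = 3.2895/5.35 = 0.61486.
So C = 426 × e^0.61486 = 426 × 1.84940 = 787.84 ppm.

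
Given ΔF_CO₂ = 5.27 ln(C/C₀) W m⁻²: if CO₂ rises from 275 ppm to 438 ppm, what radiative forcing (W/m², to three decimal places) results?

CO₂: 5.27 × ln(438/275) = 5.27 × ln(1.59273) = 5.27 × 0.46545 = 2.4529 W/m².

ΔF = 2.453 W/m²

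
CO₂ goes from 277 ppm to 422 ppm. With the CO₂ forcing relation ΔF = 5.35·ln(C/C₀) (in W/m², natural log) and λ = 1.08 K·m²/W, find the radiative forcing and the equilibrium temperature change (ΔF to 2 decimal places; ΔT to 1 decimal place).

ΔF = 2.25 W/m²; ΔT = 2.4 K

CO₂: 5.35 × ln(422/277) = 5.35 × ln(1.52347) = 5.35 × 0.42099 = 2.2523 W/m².
ΔT = λ ΔF = 1.08 × 2.25 = 2.4300 K.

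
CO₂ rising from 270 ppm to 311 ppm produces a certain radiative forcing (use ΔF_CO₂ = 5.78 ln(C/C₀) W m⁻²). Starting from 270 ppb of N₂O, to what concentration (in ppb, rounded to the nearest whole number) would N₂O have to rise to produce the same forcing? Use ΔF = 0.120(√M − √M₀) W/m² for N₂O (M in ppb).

CO₂ forcing: 5.78 × ln(311/270) = 5.78 × 0.141371 = 0.81712 W/m².
Set 0.120(√M − √270) = 0.81712: √M = 0.81712/0.120 + √270 = 6.8093 + 16.4317 = 23.2410.
M = (23.2410)² = 540.14 ppb.

M ≈ 540 ppb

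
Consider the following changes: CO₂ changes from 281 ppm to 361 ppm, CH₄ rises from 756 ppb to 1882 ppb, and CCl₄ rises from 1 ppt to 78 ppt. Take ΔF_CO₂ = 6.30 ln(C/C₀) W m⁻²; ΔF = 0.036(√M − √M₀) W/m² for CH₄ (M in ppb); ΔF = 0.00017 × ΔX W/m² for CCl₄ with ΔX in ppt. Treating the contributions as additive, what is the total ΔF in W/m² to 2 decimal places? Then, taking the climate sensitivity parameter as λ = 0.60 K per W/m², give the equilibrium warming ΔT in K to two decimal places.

CO₂: 6.30 × ln(361/281) = 6.30 × ln(1.28470) = 6.30 × 0.25053 = 1.5783 W/m².
CH₄: 0.036 × (√1882 − √756) = 0.036 × (43.3820 − 27.4955) = 0.036 × 15.8865 = 0.5719 W/m².
CCl₄: ΔF = 0.00017 × (78 − 1) = 0.00017 × 77 = 0.0131 W/m².
Total ΔF = 1.5783 + 0.5719 + 0.0131 = 2.1633 W/m².
ΔT = λ ΔF = 0.60 × 2.16 = 1.2960 K.

ΔF = 2.16 W/m²; ΔT = 1.30 K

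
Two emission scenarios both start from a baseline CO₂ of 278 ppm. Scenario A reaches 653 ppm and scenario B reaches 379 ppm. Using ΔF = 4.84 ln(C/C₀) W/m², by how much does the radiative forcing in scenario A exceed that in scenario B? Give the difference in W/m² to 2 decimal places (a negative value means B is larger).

ΔF_A − ΔF_B = 2.63 W/m²

ΔF_A = 4.84 ln(653/278) = 4.84 × 0.85396 = 4.1332 W/m².
ΔF_B = 4.84 ln(379/278) = 4.84 × 0.30992 = 1.5000 W/m².
Difference: 4.1332 − 1.5000 = 2.6332 W/m².
(Equivalently, ΔF_A − ΔF_B = 4.84 ln(653/379) = 4.84 × 0.54404 = 2.6332 W/m².)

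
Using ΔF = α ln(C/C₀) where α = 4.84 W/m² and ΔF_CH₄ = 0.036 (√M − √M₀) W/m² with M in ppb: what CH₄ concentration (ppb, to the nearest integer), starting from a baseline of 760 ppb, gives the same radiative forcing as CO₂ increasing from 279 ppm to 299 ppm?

M ≈ 1360 ppb

CO₂ forcing: 4.84 × ln(299/279) = 4.84 × 0.069232 = 0.33508 W/m².
Set 0.036(√M − √760) = 0.33508: √M = 0.33508/0.036 + √760 = 9.3078 + 27.5681 = 36.8759.
M = (36.8759)² = 1359.83 ppb.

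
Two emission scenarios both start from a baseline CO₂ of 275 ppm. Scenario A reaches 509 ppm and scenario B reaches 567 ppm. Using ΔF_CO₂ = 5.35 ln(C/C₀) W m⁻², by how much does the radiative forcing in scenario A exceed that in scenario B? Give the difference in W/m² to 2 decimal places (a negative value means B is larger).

ΔF_A = 5.35 ln(509/275) = 5.35 × 0.61568 = 3.2939 W/m².
ΔF_B = 5.35 ln(567/275) = 5.35 × 0.72359 = 3.8712 W/m².
Difference: 3.2939 − 3.8712 = -0.5773 W/m².

ΔF_A − ΔF_B = -0.58 W/m²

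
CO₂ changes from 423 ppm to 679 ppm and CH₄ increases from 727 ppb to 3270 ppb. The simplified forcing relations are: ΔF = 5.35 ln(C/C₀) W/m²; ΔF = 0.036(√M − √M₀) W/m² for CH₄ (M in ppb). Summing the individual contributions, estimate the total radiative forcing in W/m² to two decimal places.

ΔF = 3.62 W/m²

CO₂: 5.35 × ln(679/423) = 5.35 × ln(1.60520) = 5.35 × 0.47325 = 2.5319 W/m².
CH₄: 0.036 × (√3270 − √727) = 0.036 × (57.1839 − 26.9629) = 0.036 × 30.2210 = 1.0880 W/m².
Total ΔF = 2.5319 + 1.0880 = 3.6199 W/m².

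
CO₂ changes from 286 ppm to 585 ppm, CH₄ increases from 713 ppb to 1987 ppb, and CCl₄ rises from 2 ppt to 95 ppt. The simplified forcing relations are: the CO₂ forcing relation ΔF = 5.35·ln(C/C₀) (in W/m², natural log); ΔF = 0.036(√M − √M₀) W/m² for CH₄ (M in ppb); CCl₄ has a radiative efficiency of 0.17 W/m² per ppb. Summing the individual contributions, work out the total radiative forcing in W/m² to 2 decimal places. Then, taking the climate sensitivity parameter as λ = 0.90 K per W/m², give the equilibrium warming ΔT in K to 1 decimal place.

ΔF = 4.49 W/m²; ΔT = 4.0 K

CO₂: 5.35 × ln(585/286) = 5.35 × ln(2.04545) = 5.35 × 0.71562 = 3.8286 W/m².
CH₄: 0.036 × (√1987 − √713) = 0.036 × (44.5758 − 26.7021) = 0.036 × 17.8737 = 0.6435 W/m².
CCl₄: Δ = 95 − 2 = 93 ppt = 0.093 ppb; ΔF = 0.17 × 0.093 = 0.0158 W/m².
Total ΔF = 3.8286 + 0.6435 + 0.0158 = 4.4879 W/m².
ΔT = λ ΔF = 0.90 × 4.49 = 4.0410 K.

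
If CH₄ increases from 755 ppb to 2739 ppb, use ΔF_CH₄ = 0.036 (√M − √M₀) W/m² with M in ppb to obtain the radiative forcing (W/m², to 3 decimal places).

CH₄: 0.036 × (√2739 − √755) = 0.036 × (52.3355 − 27.4773) = 0.036 × 24.8582 = 0.8949 W/m².

ΔF = 0.895 W/m²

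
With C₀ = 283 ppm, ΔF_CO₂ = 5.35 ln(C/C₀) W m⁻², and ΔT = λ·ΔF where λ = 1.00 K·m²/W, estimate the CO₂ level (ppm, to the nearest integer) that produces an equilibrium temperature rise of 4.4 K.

Required forcing: ΔF = ΔT/λ = 4.4/1.00 = 4.4000 W/m².
Then ln(C/283) = ΔF/5.35 = 4.4000/5.35 = 0.82243.
So C = 283 × e^0.82243 = 283 × 2.27602 = 644.11 ppm.

C ≈ 644 ppm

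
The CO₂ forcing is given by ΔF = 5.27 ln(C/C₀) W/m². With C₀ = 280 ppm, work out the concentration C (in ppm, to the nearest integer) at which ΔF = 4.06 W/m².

Set 5.27 ln(C/280) = 4.06, so ln(C/280) = 4.06/5.27 = 0.77040.
Then C/280 = e^0.77040 = 2.16063, giving C = 280 × 2.16063 = 604.98 ppm.

C ≈ 605 ppm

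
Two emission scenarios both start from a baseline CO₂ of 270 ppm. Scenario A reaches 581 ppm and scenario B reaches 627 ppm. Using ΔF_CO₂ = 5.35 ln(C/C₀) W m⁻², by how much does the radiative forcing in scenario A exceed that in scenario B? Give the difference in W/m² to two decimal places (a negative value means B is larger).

ΔF_A − ΔF_B = -0.41 W/m²

ΔF_A = 5.35 ln(581/270) = 5.35 × 0.76633 = 4.0999 W/m².
ΔF_B = 5.35 ln(627/270) = 5.35 × 0.84252 = 4.5075 W/m².
Difference: 4.0999 − 4.5075 = -0.4076 W/m².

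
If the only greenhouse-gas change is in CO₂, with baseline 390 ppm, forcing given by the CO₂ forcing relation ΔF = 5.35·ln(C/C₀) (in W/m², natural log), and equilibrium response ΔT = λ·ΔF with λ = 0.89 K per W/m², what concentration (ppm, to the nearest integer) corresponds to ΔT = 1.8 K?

Required forcing: ΔF = ΔT/λ = 1.8/0.89 = 2.0225 W/m².
Then ln(C/390) = ΔF/5.35 = 2.0225/5.35 = 0.37804.
So C = 390 × e^0.37804 = 390 × 1.45942 = 569.17 ppm.

C ≈ 569 ppm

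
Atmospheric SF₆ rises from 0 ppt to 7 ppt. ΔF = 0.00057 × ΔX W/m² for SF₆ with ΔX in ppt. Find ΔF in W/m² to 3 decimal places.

ΔF = 0.004 W/m²

SF₆: ΔF = 0.00057 × (7 − 0) = 0.00057 × 7 = 0.0040 W/m².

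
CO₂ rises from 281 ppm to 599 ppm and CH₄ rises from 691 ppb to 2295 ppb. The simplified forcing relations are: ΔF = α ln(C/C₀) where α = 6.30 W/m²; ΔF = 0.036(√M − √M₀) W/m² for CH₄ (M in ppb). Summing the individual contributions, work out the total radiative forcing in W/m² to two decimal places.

ΔF = 5.55 W/m²

CO₂: 6.30 × ln(599/281) = 6.30 × ln(2.13167) = 6.30 × 0.75691 = 4.7685 W/m².
CH₄: 0.036 × (√2295 − √691) = 0.036 × (47.9062 − 26.2869) = 0.036 × 21.6193 = 0.7783 W/m².
Total ΔF = 4.7685 + 0.7783 = 5.5468 W/m².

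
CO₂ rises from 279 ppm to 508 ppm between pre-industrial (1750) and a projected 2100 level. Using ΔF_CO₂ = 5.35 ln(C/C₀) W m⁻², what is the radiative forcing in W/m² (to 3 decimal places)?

ΔF = 3.206 W/m²

CO₂: 5.35 × ln(508/279) = 5.35 × ln(1.82079) = 5.35 × 0.59927 = 3.2061 W/m².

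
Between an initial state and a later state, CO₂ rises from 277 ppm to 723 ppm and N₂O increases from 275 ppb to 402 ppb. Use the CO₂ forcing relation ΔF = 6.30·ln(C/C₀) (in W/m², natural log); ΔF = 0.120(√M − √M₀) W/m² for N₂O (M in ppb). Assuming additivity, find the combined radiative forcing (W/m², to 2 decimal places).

ΔF = 6.46 W/m²

CO₂: 6.30 × ln(723/277) = 6.30 × ln(2.61011) = 6.30 × 0.95939 = 6.0442 W/m².
N₂O: 0.120 × (√402 − √275) = 0.120 × (20.0499 − 16.5831) = 0.120 × 3.4668 = 0.4160 W/m².
Total ΔF = 6.0442 + 0.4160 = 6.4602 W/m².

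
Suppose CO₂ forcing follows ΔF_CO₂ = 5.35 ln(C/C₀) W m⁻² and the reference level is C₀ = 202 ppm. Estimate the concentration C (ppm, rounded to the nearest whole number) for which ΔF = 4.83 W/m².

Set 5.35 ln(C/202) = 4.83, so ln(C/202) = 4.83/5.35 = 0.90280.
Then C/202 = e^0.90280 = 2.46650, giving C = 202 × 2.46650 = 498.23 ppm.

C ≈ 498 ppm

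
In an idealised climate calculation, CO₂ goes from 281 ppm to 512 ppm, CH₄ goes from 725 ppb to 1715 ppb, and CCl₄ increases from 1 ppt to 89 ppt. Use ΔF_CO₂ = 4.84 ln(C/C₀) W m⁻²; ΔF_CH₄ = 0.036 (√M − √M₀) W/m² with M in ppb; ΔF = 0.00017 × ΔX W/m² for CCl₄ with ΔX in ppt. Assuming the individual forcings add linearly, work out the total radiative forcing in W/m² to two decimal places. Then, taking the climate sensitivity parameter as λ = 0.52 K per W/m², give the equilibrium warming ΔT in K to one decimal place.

CO₂: 4.84 × ln(512/281) = 4.84 × ln(1.82206) = 4.84 × 0.59997 = 2.9039 W/m².
CH₄: 0.036 × (√1715 − √725) = 0.036 × (41.4126 − 26.9258) = 0.036 × 14.4868 = 0.5215 W/m².
CCl₄: ΔF = 0.00017 × (89 − 1) = 0.00017 × 88 = 0.0150 W/m².
Total ΔF = 2.9039 + 0.5215 + 0.0150 = 3.4404 W/m².
ΔT = λ ΔF = 0.52 × 3.44 = 1.7888 K.

ΔF = 3.44 W/m²; ΔT = 1.8 K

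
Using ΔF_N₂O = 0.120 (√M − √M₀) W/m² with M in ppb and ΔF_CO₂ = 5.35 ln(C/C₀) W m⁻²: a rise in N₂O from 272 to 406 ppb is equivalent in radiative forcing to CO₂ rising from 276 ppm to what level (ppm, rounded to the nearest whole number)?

N₂O forcing: 0.120 × (√406 − √272) = 0.120 × (20.1494 − 16.4924) = 0.120 × 3.6570 = 0.43884 W/m².
Set 5.35 ln(C/276) = 0.43884: ln(C/276) = 0.43884/5.35 = 0.08203, so C = 276 × e^0.08203 = 276 × 1.08549 = 299.60 ppm.

C ≈ 300 ppm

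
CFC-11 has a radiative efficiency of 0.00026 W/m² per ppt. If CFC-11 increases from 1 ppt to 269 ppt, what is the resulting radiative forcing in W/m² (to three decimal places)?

CFC-11: ΔF = 0.00026 × (269 − 1) = 0.00026 × 268 = 0.0697 W/m².

ΔF = 0.070 W/m²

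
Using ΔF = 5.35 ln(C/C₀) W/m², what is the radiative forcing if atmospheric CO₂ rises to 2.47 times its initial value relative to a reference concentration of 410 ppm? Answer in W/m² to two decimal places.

ΔF = 4.84 W/m²

ΔF = 5.35 × ln(2.47) = 5.35 × 0.90422 = 4.8376 W/m².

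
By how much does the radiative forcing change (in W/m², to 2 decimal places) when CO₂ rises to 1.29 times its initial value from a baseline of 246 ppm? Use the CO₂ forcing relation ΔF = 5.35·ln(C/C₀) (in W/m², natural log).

Because the forcing depends only on the ratio C/C₀, the initial concentration does not enter.
ΔF = 5.35 × ln(1.29) = 5.35 × 0.25464 = 1.3623 W/m².

ΔF = 1.36 W/m²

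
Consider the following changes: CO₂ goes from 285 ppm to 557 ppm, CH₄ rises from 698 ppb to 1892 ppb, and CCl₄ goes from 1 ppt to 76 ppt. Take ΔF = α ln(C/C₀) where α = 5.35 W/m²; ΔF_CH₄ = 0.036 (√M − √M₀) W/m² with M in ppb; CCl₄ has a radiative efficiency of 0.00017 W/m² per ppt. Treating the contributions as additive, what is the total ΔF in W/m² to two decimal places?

ΔF = 4.21 W/m²

CO₂: 5.35 × ln(557/285) = 5.35 × ln(1.95439) = 5.35 × 0.67008 = 3.5849 W/m².
CH₄: 0.036 × (√1892 − √698) = 0.036 × (43.4971 − 26.4197) = 0.036 × 17.0774 = 0.6148 W/m².
CCl₄: ΔF = 0.00017 × (76 − 1) = 0.00017 × 75 = 0.0128 W/m².
Total ΔF = 3.5849 + 0.6148 + 0.0128 = 4.2125 W/m².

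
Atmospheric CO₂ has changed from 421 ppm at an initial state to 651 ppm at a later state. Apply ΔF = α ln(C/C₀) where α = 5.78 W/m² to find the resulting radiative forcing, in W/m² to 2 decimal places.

CO₂: 5.78 × ln(651/421) = 5.78 × ln(1.54632) = 5.78 × 0.43588 = 2.5194 W/m².

ΔF = 2.52 W/m²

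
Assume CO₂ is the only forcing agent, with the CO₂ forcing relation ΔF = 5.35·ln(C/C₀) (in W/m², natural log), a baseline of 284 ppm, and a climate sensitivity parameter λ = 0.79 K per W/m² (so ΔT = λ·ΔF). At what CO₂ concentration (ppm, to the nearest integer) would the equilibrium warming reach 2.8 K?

Required forcing: ΔF = ΔT/λ = 2.8/0.79 = 3.5443 W/m².
Then ln(C/284) = ΔF/5.35 = 3.5443/5.35 = 0.66249.
So C = 284 × e^0.66249 = 284 × 1.93962 = 550.85 ppm.

C ≈ 551 ppm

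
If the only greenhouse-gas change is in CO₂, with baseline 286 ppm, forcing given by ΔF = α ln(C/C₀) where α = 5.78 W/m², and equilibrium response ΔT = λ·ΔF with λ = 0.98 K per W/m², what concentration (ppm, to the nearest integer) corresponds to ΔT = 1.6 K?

C ≈ 379 ppm

Required forcing: ΔF = ΔT/λ = 1.6/0.98 = 1.6327 W/m².
Then ln(C/286) = ΔF/5.78 = 1.6327/5.78 = 0.28247.
So C = 286 × e^0.28247 = 286 × 1.32640 = 379.35 ppm.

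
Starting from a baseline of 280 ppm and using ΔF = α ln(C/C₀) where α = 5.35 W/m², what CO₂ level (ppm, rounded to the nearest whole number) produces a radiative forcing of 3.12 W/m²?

Set 5.35 ln(C/280) = 3.12, so ln(C/280) = 3.12/5.35 = 0.58318.
Then C/280 = e^0.58318 = 1.79173, giving C = 280 × 1.79173 = 501.68 ppm.

C ≈ 502 ppm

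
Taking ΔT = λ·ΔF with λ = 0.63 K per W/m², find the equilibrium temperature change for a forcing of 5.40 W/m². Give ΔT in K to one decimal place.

ΔT = 3.4 K

ΔT = λ ΔF = 0.63 × 5.40 = 3.4020 K.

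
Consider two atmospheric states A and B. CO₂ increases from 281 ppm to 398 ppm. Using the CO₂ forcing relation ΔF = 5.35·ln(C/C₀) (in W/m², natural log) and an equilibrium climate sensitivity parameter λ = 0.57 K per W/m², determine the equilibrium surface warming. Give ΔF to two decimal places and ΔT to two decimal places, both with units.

ΔF = 1.86 W/m²; ΔT = 1.06 K

CO₂: 5.35 × ln(398/281) = 5.35 × ln(1.41637) = 5.35 × 0.34810 = 1.8623 W/m².
ΔT = λ ΔF = 0.57 × 1.86 = 1.0602 K.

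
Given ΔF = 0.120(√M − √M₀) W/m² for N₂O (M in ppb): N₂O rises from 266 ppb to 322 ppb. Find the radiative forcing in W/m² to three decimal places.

N₂O: 0.120 × (√322 − √266) = 0.120 × (17.9444 − 16.3095) = 0.120 × 1.6349 = 0.1962 W/m².

ΔF = 0.196 W/m²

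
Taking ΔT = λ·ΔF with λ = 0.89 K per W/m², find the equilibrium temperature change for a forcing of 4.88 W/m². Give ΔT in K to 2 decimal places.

ΔT = 4.34 K

ΔT = λ ΔF = 0.89 × 4.88 = 4.3432 K.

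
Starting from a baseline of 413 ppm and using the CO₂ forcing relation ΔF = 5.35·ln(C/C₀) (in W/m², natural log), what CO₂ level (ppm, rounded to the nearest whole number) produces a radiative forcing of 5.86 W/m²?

Set 5.35 ln(C/413) = 5.86, so ln(C/413) = 5.86/5.35 = 1.09533.
Then C/413 = e^1.09533 = 2.99017, giving C = 413 × 2.99017 = 1234.94 ppm.

C ≈ 1235 ppm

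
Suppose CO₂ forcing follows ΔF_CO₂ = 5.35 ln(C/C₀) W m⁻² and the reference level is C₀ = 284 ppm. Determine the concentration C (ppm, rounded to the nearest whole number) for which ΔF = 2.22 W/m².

C ≈ 430 ppm

Set 5.35 ln(C/284) = 2.22, so ln(C/284) = 2.22/5.35 = 0.41495.
Then C/284 = e^0.41495 = 1.51430, giving C = 284 × 1.51430 = 430.06 ppm.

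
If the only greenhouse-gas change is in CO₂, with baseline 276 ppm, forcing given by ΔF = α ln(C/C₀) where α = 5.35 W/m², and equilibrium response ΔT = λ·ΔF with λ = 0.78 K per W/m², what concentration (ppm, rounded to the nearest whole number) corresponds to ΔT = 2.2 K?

Required forcing: ΔF = ΔT/λ = 2.2/0.78 = 2.8205 W/m².
Then ln(C/276) = ΔF/5.35 = 2.8205/5.35 = 0.52720.
So C = 276 × e^0.52720 = 276 × 1.69418 = 467.59 ppm.

C ≈ 468 ppm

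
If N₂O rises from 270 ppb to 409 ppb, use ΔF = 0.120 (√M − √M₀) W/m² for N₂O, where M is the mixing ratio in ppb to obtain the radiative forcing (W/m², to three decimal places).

ΔF = 0.455 W/m²

N₂O: 0.120 × (√409 − √270) = 0.120 × (20.2237 − 16.4317) = 0.120 × 3.7920 = 0.4550 W/m².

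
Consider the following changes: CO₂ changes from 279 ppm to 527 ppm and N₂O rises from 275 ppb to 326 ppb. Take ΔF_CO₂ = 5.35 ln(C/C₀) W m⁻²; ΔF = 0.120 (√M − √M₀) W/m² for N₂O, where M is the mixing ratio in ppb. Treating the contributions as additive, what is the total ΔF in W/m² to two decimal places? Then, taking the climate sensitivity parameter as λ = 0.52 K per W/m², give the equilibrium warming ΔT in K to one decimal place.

CO₂: 5.35 × ln(527/279) = 5.35 × ln(1.88889) = 5.35 × 0.63599 = 3.4025 W/m².
N₂O: 0.120 × (√326 − √275) = 0.120 × (18.0555 − 16.5831) = 0.120 × 1.4724 = 0.1767 W/m².
Total ΔF = 3.4025 + 0.1767 = 3.5792 W/m².
ΔT = λ ΔF = 0.52 × 3.58 = 1.8616 K.

ΔF = 3.58 W/m²; ΔT = 1.9 K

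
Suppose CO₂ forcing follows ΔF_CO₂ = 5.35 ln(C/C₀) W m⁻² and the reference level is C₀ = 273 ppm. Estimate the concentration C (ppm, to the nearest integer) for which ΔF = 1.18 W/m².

C ≈ 340 ppm

Set 5.35 ln(C/273) = 1.18, so ln(C/273) = 1.18/5.35 = 0.22056.
Then C/273 = e^0.22056 = 1.24677, giving C = 273 × 1.24677 = 340.37 ppm.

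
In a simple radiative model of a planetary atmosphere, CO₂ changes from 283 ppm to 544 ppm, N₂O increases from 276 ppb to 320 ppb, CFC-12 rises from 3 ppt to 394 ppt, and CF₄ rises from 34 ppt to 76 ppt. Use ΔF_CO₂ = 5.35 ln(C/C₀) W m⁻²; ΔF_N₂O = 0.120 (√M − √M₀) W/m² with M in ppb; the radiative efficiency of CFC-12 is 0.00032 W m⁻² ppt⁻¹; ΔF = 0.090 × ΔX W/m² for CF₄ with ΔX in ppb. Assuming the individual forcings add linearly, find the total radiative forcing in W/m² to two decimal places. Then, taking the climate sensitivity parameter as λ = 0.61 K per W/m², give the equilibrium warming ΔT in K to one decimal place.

CO₂: 5.35 × ln(544/283) = 5.35 × ln(1.92226) = 5.35 × 0.65350 = 3.4962 W/m².
N₂O: 0.120 × (√320 − √276) = 0.120 × (17.8885 − 16.6132) = 0.120 × 1.2753 = 0.1530 W/m².
CFC-12: ΔF = 0.00032 × (394 − 3) = 0.00032 × 391 = 0.1251 W/m².
CF₄: Δ = 76 − 34 = 42 ppt = 0.042 ppb; ΔF = 0.090 × 0.042 = 0.0038 W/m².
Total ΔF = 3.4962 + 0.1530 + 0.1251 + 0.0038 = 3.7781 W/m².
ΔT = λ ΔF = 0.61 × 3.78 = 2.3058 K.

ΔF = 3.78 W/m²; ΔT = 2.3 K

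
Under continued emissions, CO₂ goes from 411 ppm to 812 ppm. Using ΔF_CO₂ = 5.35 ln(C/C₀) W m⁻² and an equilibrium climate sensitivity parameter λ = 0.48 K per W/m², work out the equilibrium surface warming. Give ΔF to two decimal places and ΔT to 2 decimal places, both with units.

ΔF = 3.64 W/m²; ΔT = 1.75 K

CO₂: 5.35 × ln(812/411) = 5.35 × ln(1.97567) = 5.35 × 0.68091 = 3.6429 W/m².
ΔT = λ ΔF = 0.48 × 3.64 = 1.7472 K.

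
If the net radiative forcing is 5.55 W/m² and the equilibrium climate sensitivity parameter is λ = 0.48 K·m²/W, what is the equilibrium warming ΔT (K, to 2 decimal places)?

ΔT = λ ΔF = 0.48 × 5.55 = 2.6640 K.

ΔT = 2.66 K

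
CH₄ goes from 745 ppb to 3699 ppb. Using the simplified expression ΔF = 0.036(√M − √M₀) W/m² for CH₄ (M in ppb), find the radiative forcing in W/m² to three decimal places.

CH₄: 0.036 × (√3699 − √745) = 0.036 × (60.8194 − 27.2947) = 0.036 × 33.5247 = 1.2069 W/m².

ΔF = 1.207 W/m²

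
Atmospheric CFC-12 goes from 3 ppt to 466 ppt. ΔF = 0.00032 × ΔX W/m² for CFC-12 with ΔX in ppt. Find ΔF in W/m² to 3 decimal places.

ΔF = 0.148 W/m²

CFC-12: ΔF = 0.00032 × (466 − 3) = 0.00032 × 463 = 0.1482 W/m².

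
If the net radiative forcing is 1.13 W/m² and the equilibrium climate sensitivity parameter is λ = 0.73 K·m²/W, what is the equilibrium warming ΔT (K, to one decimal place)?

ΔT = 0.8 K

ΔT = λ ΔF = 0.73 × 1.13 = 0.8249 K.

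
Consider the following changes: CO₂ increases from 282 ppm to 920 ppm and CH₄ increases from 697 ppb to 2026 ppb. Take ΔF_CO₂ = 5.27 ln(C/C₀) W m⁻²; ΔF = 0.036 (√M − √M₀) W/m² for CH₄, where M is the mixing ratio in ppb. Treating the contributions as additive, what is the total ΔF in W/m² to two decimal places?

ΔF = 6.90 W/m²

CO₂: 5.27 × ln(920/282) = 5.27 × ln(3.26241) = 5.27 × 1.18247 = 6.2316 W/m².
CH₄: 0.036 × (√2026 − √697) = 0.036 × (45.0111 − 26.4008) = 0.036 × 18.6103 = 0.6700 W/m².
Total ΔF = 6.2316 + 0.6700 = 6.9016 W/m².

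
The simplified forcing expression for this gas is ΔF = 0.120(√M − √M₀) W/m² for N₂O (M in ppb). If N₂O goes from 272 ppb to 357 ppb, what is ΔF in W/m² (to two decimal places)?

N₂O: 0.120 × (√357 − √272) = 0.120 × (18.8944 − 16.4924) = 0.120 × 2.4020 = 0.2882 W/m².

ΔF = 0.29 W/m²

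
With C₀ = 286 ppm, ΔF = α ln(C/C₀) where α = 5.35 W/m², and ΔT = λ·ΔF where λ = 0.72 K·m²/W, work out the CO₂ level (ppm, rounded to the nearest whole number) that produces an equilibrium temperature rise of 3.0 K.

Required forcing: ΔF = ΔT/λ = 3.0/0.72 = 4.1667 W/m².
Then ln(C/286) = ΔF/5.35 = 4.1667/5.35 = 0.77882.
So C = 286 × e^0.77882 = 286 × 2.17890 = 623.17 ppm.

C ≈ 623 ppm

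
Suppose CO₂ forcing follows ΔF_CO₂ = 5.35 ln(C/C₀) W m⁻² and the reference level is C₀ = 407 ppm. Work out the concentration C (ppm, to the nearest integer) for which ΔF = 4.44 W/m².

C ≈ 933 ppm

Set 5.35 ln(C/407) = 4.44, so ln(C/407) = 4.44/5.35 = 0.82991.
Then C/407 = e^0.82991 = 2.29311, giving C = 407 × 2.29311 = 933.30 ppm.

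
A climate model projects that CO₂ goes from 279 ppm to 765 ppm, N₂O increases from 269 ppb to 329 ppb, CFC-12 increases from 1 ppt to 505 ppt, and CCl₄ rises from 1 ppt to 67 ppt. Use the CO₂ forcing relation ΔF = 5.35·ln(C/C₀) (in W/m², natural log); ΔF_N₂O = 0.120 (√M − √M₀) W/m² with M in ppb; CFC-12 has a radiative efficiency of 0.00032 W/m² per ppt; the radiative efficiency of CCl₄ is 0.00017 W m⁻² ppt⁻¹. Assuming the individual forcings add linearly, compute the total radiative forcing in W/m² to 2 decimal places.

CO₂: 5.35 × ln(765/279) = 5.35 × ln(2.74194) = 5.35 × 1.00867 = 5.3964 W/m².
N₂O: 0.120 × (√329 − √269) = 0.120 × (18.1384 − 16.4012) = 0.120 × 1.7372 = 0.2085 W/m².
CFC-12: ΔF = 0.00032 × (505 − 1) = 0.00032 × 504 = 0.1613 W/m².
CCl₄: ΔF = 0.00017 × (67 − 1) = 0.00017 × 66 = 0.0112 W/m².
Total ΔF = 5.3964 + 0.2085 + 0.1613 + 0.0112 = 5.7774 W/m².

ΔF = 5.78 W/m²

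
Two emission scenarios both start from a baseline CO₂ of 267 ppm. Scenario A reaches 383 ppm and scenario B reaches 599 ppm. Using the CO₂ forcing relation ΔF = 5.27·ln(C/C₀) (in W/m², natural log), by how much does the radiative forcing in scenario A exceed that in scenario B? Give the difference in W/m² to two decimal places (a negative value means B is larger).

ΔF_A − ΔF_B = -2.36 W/m²

ΔF_A = 5.27 ln(383/267) = 5.27 × 0.36079 = 1.9014 W/m².
ΔF_B = 5.27 ln(599/267) = 5.27 × 0.80801 = 4.2582 W/m².
Difference: 1.9014 − 4.2582 = -2.3568 W/m².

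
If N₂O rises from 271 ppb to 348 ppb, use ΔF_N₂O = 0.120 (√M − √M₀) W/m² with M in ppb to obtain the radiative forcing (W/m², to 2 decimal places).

ΔF = 0.26 W/m²

N₂O: 0.120 × (√348 − √271) = 0.120 × (18.6548 − 16.4621) = 0.120 × 2.1927 = 0.2631 W/m².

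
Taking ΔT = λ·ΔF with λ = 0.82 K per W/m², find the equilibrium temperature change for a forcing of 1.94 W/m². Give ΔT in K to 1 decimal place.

ΔT = λ ΔF = 0.82 × 1.94 = 1.5908 K.

ΔT = 1.6 K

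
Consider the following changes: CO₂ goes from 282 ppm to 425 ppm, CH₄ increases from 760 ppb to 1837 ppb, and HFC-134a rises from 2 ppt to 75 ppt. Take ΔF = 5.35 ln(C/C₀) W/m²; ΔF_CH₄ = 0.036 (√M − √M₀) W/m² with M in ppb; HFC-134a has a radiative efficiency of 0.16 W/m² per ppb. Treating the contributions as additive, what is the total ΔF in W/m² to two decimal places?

CO₂: 5.35 × ln(425/282) = 5.35 × ln(1.50709) = 5.35 × 0.41018 = 2.1945 W/m².
CH₄: 0.036 × (√1837 − √760) = 0.036 × (42.8602 − 27.5681) = 0.036 × 15.2921 = 0.5505 W/m².
HFC-134a: Δ = 75 − 2 = 73 ppt = 0.073 ppb; ΔF = 0.16 × 0.073 = 0.0117 W/m².
Total ΔF = 2.1945 + 0.5505 + 0.0117 = 2.7567 W/m².

ΔF = 2.76 W/m²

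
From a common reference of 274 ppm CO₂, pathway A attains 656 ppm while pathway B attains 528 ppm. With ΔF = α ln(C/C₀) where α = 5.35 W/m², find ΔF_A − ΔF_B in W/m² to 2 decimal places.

ΔF_A − ΔF_B = 1.16 W/m²

ΔF_A = 5.35 ln(656/274) = 5.35 × 0.87303 = 4.6707 W/m².
ΔF_B = 5.35 ln(528/274) = 5.35 × 0.65597 = 3.5094 W/m².
Difference: 4.6707 − 3.5094 = 1.1613 W/m².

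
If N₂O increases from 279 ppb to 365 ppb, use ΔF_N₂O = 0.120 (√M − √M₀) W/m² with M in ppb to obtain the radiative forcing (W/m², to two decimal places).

ΔF = 0.29 W/m²

N₂O: 0.120 × (√365 − √279) = 0.120 × (19.1050 − 16.7033) = 0.120 × 2.4017 = 0.2882 W/m².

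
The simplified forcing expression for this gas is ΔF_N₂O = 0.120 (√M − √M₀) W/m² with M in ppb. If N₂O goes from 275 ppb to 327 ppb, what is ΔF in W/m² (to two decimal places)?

ΔF = 0.18 W/m²

N₂O: 0.120 × (√327 − √275) = 0.120 × (18.0831 − 16.5831) = 0.120 × 1.5000 = 0.1800 W/m².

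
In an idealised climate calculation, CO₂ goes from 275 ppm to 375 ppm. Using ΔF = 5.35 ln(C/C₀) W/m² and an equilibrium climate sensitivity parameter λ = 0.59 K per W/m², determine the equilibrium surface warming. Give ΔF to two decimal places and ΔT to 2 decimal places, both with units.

ΔF = 1.66 W/m²; ΔT = 0.98 K

CO₂: 5.35 × ln(375/275) = 5.35 × ln(1.36364) = 5.35 × 0.31016 = 1.6594 W/m².
ΔT = λ ΔF = 0.59 × 1.66 = 0.9794 K.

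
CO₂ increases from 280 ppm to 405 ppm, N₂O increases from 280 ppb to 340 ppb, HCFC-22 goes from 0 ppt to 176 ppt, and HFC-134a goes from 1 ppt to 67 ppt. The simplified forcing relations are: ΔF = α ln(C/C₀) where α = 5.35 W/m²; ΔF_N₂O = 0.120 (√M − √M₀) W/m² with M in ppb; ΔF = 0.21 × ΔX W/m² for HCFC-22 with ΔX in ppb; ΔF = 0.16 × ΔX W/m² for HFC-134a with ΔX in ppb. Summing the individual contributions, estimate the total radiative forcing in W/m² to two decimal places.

CO₂: 5.35 × ln(405/280) = 5.35 × ln(1.44643) = 5.35 × 0.36910 = 1.9747 W/m².
N₂O: 0.120 × (√340 − √280) = 0.120 × (18.4391 − 16.7332) = 0.120 × 1.7059 = 0.2047 W/m².
HCFC-22: Δ = 176 − 0 = 176 ppt = 0.176 ppb; ΔF = 0.21 × 0.176 = 0.0370 W/m².
HFC-134a: Δ = 67 − 1 = 66 ppt = 0.066 ppb; ΔF = 0.16 × 0.066 = 0.0106 W/m².
Total ΔF = 1.9747 + 0.2047 + 0.0370 + 0.0106 = 2.2270 W/m².

ΔF = 2.23 W/m²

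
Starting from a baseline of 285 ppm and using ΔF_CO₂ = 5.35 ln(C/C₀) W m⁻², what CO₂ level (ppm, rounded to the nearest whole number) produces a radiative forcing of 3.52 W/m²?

C ≈ 550 ppm

Set 5.35 ln(C/285) = 3.52, so ln(C/285) = 3.52/5.35 = 0.65794.
Then C/285 = e^0.65794 = 1.93081, giving C = 285 × 1.93081 = 550.28 ppm.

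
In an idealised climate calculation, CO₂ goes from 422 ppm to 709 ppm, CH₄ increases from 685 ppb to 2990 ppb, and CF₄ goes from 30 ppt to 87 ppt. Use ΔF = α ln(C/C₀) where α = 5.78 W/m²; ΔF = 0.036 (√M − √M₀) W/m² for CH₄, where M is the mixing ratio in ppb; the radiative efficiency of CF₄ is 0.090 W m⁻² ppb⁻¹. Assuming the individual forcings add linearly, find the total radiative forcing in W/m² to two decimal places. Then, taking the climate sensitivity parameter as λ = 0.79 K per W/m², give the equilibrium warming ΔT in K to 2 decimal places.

CO₂: 5.78 × ln(709/422) = 5.78 × ln(1.68009) = 5.78 × 0.51885 = 2.9990 W/m².
CH₄: 0.036 × (√2990 − √685) = 0.036 × (54.6809 − 26.1725) = 0.036 × 28.5084 = 1.0263 W/m².
CF₄: Δ = 87 − 30 = 57 ppt = 0.057 ppb; ΔF = 0.090 × 0.057 = 0.0051 W/m².
Total ΔF = 2.9990 + 1.0263 + 0.0051 = 4.0304 W/m².
ΔT = λ ΔF = 0.79 × 4.03 = 3.1837 K.

ΔF = 4.03 W/m²; ΔT = 3.18 K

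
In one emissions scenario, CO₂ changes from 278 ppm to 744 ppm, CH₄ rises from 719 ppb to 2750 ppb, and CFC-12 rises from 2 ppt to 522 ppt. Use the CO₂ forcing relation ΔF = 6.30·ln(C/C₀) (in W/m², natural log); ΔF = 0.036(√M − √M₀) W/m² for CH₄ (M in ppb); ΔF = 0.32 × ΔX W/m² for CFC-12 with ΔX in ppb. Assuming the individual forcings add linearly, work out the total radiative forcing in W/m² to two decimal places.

ΔF = 7.29 W/m²

CO₂: 6.30 × ln(744/278) = 6.30 × ln(2.67626) = 6.30 × 0.98442 = 6.2018 W/m².
CH₄: 0.036 × (√2750 − √719) = 0.036 × (52.4404 − 26.8142) = 0.036 × 25.6262 = 0.9225 W/m².
CFC-12: Δ = 522 − 2 = 520 ppt = 0.520 ppb; ΔF = 0.32 × 0.520 = 0.1664 W/m².
Total ΔF = 6.2018 + 0.9225 + 0.1664 = 7.2907 W/m².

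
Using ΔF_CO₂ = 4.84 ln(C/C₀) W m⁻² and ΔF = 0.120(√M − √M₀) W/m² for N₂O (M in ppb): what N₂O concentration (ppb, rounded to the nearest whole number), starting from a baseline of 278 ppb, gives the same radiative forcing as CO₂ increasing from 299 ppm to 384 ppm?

M ≈ 716 ppb

CO₂ forcing: 4.84 × ln(384/299) = 4.84 × 0.250199 = 1.21096 W/m².
Set 0.120(√M − √278) = 1.21096: √M = 1.21096/0.120 + √278 = 10.0913 + 16.6733 = 26.7646.
M = (26.7646)² = 716.34 ppb.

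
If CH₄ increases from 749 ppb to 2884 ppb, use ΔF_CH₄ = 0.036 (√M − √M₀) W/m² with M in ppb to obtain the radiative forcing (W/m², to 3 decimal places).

ΔF = 0.948 W/m²

CH₄: 0.036 × (√2884 − √749) = 0.036 × (53.7029 − 27.3679) = 0.036 × 26.3350 = 0.9481 W/m².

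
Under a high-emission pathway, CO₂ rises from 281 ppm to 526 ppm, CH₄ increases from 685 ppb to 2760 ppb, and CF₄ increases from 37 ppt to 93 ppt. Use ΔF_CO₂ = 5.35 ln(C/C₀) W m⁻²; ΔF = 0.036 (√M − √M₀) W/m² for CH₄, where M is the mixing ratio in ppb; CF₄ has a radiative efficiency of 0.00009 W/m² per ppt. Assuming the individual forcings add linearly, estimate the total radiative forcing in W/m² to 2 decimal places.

ΔF = 4.31 W/m²

CO₂: 5.35 × ln(526/281) = 5.35 × ln(1.87189) = 5.35 × 0.62695 = 3.3542 W/m².
CH₄: 0.036 × (√2760 − √685) = 0.036 × (52.5357 − 26.1725) = 0.036 × 26.3632 = 0.9491 W/m².
CF₄: ΔF = 0.00009 × (93 − 37) = 0.00009 × 56 = 0.0050 W/m².
Total ΔF = 3.3542 + 0.9491 + 0.0050 = 4.3083 W/m².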